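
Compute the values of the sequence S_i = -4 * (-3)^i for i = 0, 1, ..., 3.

This is a geometric sequence.
i=0: S_0 = -4 * (-3)^0 = -4
i=1: S_1 = -4 * (-3)^1 = 12
i=2: S_2 = -4 * (-3)^2 = -36
i=3: S_3 = -4 * (-3)^3 = 108
The first 4 terms are: [-4, 12, -36, 108]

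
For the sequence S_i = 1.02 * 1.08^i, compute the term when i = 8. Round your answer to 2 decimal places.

S_8 = 1.02 * 1.08^8 ≈ 1.02 * 1.8509 ≈ 1.89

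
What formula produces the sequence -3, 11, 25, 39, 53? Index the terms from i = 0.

Check differences: 11 - -3 = 14
25 - 11 = 14
Common difference d = 14.
First term a = -3.
Formula: S_i = -3 + 14*i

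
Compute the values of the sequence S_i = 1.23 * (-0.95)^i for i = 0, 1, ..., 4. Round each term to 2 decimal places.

This is a geometric sequence.
i=0: S_0 = 1.23 * (-0.95)^0 = 1.23
i=1: S_1 = 1.23 * (-0.95)^1 ≈ -1.17
i=2: S_2 = 1.23 * (-0.95)^2 ≈ 1.11
i=3: S_3 = 1.23 * (-0.95)^3 ≈ -1.05
i=4: S_4 = 1.23 * (-0.95)^4 ≈ 1.0
The first 5 terms are: [1.23, -1.17, 1.11, -1.05, 1.0]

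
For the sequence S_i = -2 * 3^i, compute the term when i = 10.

S_10 = -2 * 3^10 = -2 * 59049 = -118098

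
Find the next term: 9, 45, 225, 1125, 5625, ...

Ratios: 45 / 9 = 5.0
This is a geometric sequence with common ratio r = 5.
Next term = 5625 * 5 = 28125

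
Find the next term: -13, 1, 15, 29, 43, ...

Differences: 1 - -13 = 14
This is an arithmetic sequence with common difference d = 14.
Next term = 43 + 14 = 57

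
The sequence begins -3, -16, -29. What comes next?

Differences: -16 - -3 = -13
This is an arithmetic sequence with common difference d = -13.
Next term = -29 + -13 = -42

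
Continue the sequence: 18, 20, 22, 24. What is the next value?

Differences: 20 - 18 = 2
This is an arithmetic sequence with common difference d = 2.
Next term = 24 + 2 = 26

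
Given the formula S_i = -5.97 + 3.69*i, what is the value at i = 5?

S_5 = -5.97 + 3.69*5 = -5.97 + 18.45 = 12.48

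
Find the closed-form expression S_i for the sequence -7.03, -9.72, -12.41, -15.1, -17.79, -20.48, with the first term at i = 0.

Check differences: -9.72 - -7.03 = -2.69
-12.41 - -9.72 = -2.69
Common difference d = -2.69.
First term a = -7.03.
Formula: S_i = -7.03 - 2.69*i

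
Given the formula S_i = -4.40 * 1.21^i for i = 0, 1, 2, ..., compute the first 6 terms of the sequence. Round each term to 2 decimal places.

This is a geometric sequence.
i=0: S_0 = -4.4 * 1.21^0 = -4.4
i=1: S_1 = -4.4 * 1.21^1 ≈ -5.32
i=2: S_2 = -4.4 * 1.21^2 ≈ -6.44
i=3: S_3 = -4.4 * 1.21^3 ≈ -7.79
i=4: S_4 = -4.4 * 1.21^4 ≈ -9.43
i=5: S_5 = -4.4 * 1.21^5 ≈ -11.41
The first 6 terms are: [-4.4, -5.32, -6.44, -7.79, -9.43, -11.41]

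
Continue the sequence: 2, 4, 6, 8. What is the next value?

Differences: 4 - 2 = 2
This is an arithmetic sequence with common difference d = 2.
Next term = 8 + 2 = 10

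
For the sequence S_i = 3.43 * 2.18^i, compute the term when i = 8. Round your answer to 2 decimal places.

S_8 = 3.43 * 2.18^8 ≈ 3.43 * 510.096 ≈ 1749.63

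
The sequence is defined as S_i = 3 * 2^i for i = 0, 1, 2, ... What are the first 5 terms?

This is a geometric sequence.
i=0: S_0 = 3 * 2^0 = 3
i=1: S_1 = 3 * 2^1 = 6
i=2: S_2 = 3 * 2^2 = 12
i=3: S_3 = 3 * 2^3 = 24
i=4: S_4 = 3 * 2^4 = 48
The first 5 terms are: [3, 6, 12, 24, 48]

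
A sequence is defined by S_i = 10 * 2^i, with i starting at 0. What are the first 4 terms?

This is a geometric sequence.
i=0: S_0 = 10 * 2^0 = 10
i=1: S_1 = 10 * 2^1 = 20
i=2: S_2 = 10 * 2^2 = 40
i=3: S_3 = 10 * 2^3 = 80
The first 4 terms are: [10, 20, 40, 80]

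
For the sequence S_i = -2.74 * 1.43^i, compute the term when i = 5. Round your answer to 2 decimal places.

S_5 = -2.74 * 1.43^5 ≈ -2.74 * 5.9797 ≈ -16.38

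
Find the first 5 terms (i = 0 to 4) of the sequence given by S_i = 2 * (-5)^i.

This is a geometric sequence.
i=0: S_0 = 2 * (-5)^0 = 2
i=1: S_1 = 2 * (-5)^1 = -10
i=2: S_2 = 2 * (-5)^2 = 50
i=3: S_3 = 2 * (-5)^3 = -250
i=4: S_4 = 2 * (-5)^4 = 1250
The first 5 terms are: [2, -10, 50, -250, 1250]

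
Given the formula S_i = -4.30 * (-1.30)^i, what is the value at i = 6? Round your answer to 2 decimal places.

S_6 = -4.3 * (-1.3)^6 ≈ -4.3 * 4.8268 ≈ -20.76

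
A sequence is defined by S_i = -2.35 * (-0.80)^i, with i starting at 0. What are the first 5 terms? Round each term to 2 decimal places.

This is a geometric sequence.
i=0: S_0 = -2.35 * (-0.8)^0 = -2.35
i=1: S_1 = -2.35 * (-0.8)^1 = 1.88
i=2: S_2 = -2.35 * (-0.8)^2 ≈ -1.5
i=3: S_3 = -2.35 * (-0.8)^3 ≈ 1.2
i=4: S_4 = -2.35 * (-0.8)^4 ≈ -0.96
The first 5 terms are: [-2.35, 1.88, -1.5, 1.2, -0.96]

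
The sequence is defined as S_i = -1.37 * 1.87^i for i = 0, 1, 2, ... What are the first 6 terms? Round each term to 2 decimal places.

This is a geometric sequence.
i=0: S_0 = -1.37 * 1.87^0 = -1.37
i=1: S_1 = -1.37 * 1.87^1 ≈ -2.56
i=2: S_2 = -1.37 * 1.87^2 ≈ -4.79
i=3: S_3 = -1.37 * 1.87^3 ≈ -8.96
i=4: S_4 = -1.37 * 1.87^4 ≈ -16.75
i=5: S_5 = -1.37 * 1.87^5 ≈ -31.33
The first 6 terms are: [-1.37, -2.56, -4.79, -8.96, -16.75, -31.33]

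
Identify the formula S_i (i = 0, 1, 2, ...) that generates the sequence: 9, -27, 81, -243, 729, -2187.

Check ratios: -27 / 9 = -3.0
Common ratio r = -3.
First term a = 9.
Formula: S_i = 9 * (-3)^i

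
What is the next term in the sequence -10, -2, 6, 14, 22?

Differences: -2 - -10 = 8
This is an arithmetic sequence with common difference d = 8.
Next term = 22 + 8 = 30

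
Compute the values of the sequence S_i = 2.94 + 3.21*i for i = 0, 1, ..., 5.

This is an arithmetic sequence.
i=0: S_0 = 2.94 + 3.21*0 = 2.94
i=1: S_1 = 2.94 + 3.21*1 = 6.15
i=2: S_2 = 2.94 + 3.21*2 = 9.36
i=3: S_3 = 2.94 + 3.21*3 = 12.57
i=4: S_4 = 2.94 + 3.21*4 = 15.78
i=5: S_5 = 2.94 + 3.21*5 = 18.99
The first 6 terms are: [2.94, 6.15, 9.36, 12.57, 15.78, 18.99]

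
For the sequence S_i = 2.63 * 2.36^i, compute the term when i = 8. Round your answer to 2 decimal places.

S_8 = 2.63 * 2.36^8 ≈ 2.63 * 962.268 ≈ 2530.76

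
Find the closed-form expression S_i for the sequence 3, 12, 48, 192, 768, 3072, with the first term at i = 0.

Check ratios: 12 / 3 = 4.0
Common ratio r = 4.
First term a = 3.
Formula: S_i = 3 * 4^i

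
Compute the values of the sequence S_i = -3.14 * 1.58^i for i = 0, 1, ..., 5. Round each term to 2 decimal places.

This is a geometric sequence.
i=0: S_0 = -3.14 * 1.58^0 = -3.14
i=1: S_1 = -3.14 * 1.58^1 ≈ -4.96
i=2: S_2 = -3.14 * 1.58^2 ≈ -7.84
i=3: S_3 = -3.14 * 1.58^3 ≈ -12.39
i=4: S_4 = -3.14 * 1.58^4 ≈ -19.57
i=5: S_5 = -3.14 * 1.58^5 ≈ -30.92
The first 6 terms are: [-3.14, -4.96, -7.84, -12.39, -19.57, -30.92]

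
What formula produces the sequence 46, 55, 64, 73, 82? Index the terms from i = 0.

Check differences: 55 - 46 = 9
64 - 55 = 9
Common difference d = 9.
First term a = 46.
Formula: S_i = 46 + 9*i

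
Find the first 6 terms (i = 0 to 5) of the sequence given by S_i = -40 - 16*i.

This is an arithmetic sequence.
i=0: S_0 = -40 + -16*0 = -40
i=1: S_1 = -40 + -16*1 = -56
i=2: S_2 = -40 + -16*2 = -72
i=3: S_3 = -40 + -16*3 = -88
i=4: S_4 = -40 + -16*4 = -104
i=5: S_5 = -40 + -16*5 = -120
The first 6 terms are: [-40, -56, -72, -88, -104, -120]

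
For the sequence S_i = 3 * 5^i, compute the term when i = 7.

S_7 = 3 * 5^7 = 3 * 78125 = 234375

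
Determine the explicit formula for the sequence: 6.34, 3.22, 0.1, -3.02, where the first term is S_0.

Check differences: 3.22 - 6.34 = -3.12
0.1 - 3.22 = -3.12
Common difference d = -3.12.
First term a = 6.34.
Formula: S_i = 6.34 - 3.12*i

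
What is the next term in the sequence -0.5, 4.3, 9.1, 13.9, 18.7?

Differences: 4.3 - -0.5 = 4.8
This is an arithmetic sequence with common difference d = 4.8.
Next term = 18.7 + 4.8 = 23.5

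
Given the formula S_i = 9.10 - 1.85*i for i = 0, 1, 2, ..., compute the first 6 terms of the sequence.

This is an arithmetic sequence.
i=0: S_0 = 9.1 + -1.85*0 = 9.1
i=1: S_1 = 9.1 + -1.85*1 = 7.25
i=2: S_2 = 9.1 + -1.85*2 = 5.4
i=3: S_3 = 9.1 + -1.85*3 = 3.55
i=4: S_4 = 9.1 + -1.85*4 = 1.7
i=5: S_5 = 9.1 + -1.85*5 = -0.15
The first 6 terms are: [9.1, 7.25, 5.4, 3.55, 1.7, -0.15]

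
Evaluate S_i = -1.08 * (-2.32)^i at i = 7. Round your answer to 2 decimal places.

S_7 = -1.08 * (-2.32)^7 ≈ -1.08 * -361.7561 ≈ 390.7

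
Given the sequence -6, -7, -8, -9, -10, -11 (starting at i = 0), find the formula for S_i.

Check differences: -7 - -6 = -1
-8 - -7 = -1
Common difference d = -1.
First term a = -6.
Formula: S_i = -6 - 1*i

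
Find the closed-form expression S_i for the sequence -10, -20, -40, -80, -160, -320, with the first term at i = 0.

Check ratios: -20 / -10 = 2.0
Common ratio r = 2.
First term a = -10.
Formula: S_i = -10 * 2^i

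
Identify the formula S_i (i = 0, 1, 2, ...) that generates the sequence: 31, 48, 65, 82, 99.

Check differences: 48 - 31 = 17
65 - 48 = 17
Common difference d = 17.
First term a = 31.
Formula: S_i = 31 + 17*i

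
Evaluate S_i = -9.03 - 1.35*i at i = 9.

S_9 = -9.03 + -1.35*9 = -9.03 + -12.15 = -21.18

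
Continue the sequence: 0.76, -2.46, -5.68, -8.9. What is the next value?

Differences: -2.46 - 0.76 = -3.22
This is an arithmetic sequence with common difference d = -3.22.
Next term = -8.9 + -3.22 = -12.12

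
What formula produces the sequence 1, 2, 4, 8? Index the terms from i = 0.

Check ratios: 2 / 1 = 2.0
Common ratio r = 2.
First term a = 1.
Formula: S_i = 1 * 2^i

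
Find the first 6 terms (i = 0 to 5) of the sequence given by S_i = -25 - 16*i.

This is an arithmetic sequence.
i=0: S_0 = -25 + -16*0 = -25
i=1: S_1 = -25 + -16*1 = -41
i=2: S_2 = -25 + -16*2 = -57
i=3: S_3 = -25 + -16*3 = -73
i=4: S_4 = -25 + -16*4 = -89
i=5: S_5 = -25 + -16*5 = -105
The first 6 terms are: [-25, -41, -57, -73, -89, -105]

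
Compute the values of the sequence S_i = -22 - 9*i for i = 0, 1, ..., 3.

This is an arithmetic sequence.
i=0: S_0 = -22 + -9*0 = -22
i=1: S_1 = -22 + -9*1 = -31
i=2: S_2 = -22 + -9*2 = -40
i=3: S_3 = -22 + -9*3 = -49
The first 4 terms are: [-22, -31, -40, -49]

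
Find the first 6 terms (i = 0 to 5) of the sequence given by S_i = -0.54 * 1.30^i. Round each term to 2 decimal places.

This is a geometric sequence.
i=0: S_0 = -0.54 * 1.3^0 = -0.54
i=1: S_1 = -0.54 * 1.3^1 ≈ -0.7
i=2: S_2 = -0.54 * 1.3^2 ≈ -0.91
i=3: S_3 = -0.54 * 1.3^3 ≈ -1.19
i=4: S_4 = -0.54 * 1.3^4 ≈ -1.54
i=5: S_5 = -0.54 * 1.3^5 ≈ -2.0
The first 6 terms are: [-0.54, -0.7, -0.91, -1.19, -1.54, -2.0]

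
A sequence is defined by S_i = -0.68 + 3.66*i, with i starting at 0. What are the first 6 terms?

This is an arithmetic sequence.
i=0: S_0 = -0.68 + 3.66*0 = -0.68
i=1: S_1 = -0.68 + 3.66*1 = 2.98
i=2: S_2 = -0.68 + 3.66*2 = 6.64
i=3: S_3 = -0.68 + 3.66*3 = 10.3
i=4: S_4 = -0.68 + 3.66*4 = 13.96
i=5: S_5 = -0.68 + 3.66*5 = 17.62
The first 6 terms are: [-0.68, 2.98, 6.64, 10.3, 13.96, 17.62]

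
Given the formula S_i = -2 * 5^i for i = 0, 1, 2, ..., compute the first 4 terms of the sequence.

This is a geometric sequence.
i=0: S_0 = -2 * 5^0 = -2
i=1: S_1 = -2 * 5^1 = -10
i=2: S_2 = -2 * 5^2 = -50
i=3: S_3 = -2 * 5^3 = -250
The first 4 terms are: [-2, -10, -50, -250]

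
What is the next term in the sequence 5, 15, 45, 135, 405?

Ratios: 15 / 5 = 3.0
This is a geometric sequence with common ratio r = 3.
Next term = 405 * 3 = 1215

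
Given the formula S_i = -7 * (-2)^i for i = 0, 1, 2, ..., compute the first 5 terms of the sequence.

This is a geometric sequence.
i=0: S_0 = -7 * (-2)^0 = -7
i=1: S_1 = -7 * (-2)^1 = 14
i=2: S_2 = -7 * (-2)^2 = -28
i=3: S_3 = -7 * (-2)^3 = 56
i=4: S_4 = -7 * (-2)^4 = -112
The first 5 terms are: [-7, 14, -28, 56, -112]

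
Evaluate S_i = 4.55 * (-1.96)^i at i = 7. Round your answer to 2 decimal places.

S_7 = 4.55 * (-1.96)^7 ≈ 4.55 * -111.1201 ≈ -505.6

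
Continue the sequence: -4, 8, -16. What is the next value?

Ratios: 8 / -4 = -2.0
This is a geometric sequence with common ratio r = -2.
Next term = -16 * -2 = 32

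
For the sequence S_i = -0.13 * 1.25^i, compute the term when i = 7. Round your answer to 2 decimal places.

S_7 = -0.13 * 1.25^7 ≈ -0.13 * 4.7684 ≈ -0.62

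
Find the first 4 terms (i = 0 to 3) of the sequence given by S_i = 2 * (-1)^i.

This is a geometric sequence.
i=0: S_0 = 2 * (-1)^0 = 2
i=1: S_1 = 2 * (-1)^1 = -2
i=2: S_2 = 2 * (-1)^2 = 2
i=3: S_3 = 2 * (-1)^3 = -2
The first 4 terms are: [2, -2, 2, -2]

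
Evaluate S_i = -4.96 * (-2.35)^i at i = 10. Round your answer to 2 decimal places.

S_10 = -4.96 * (-2.35)^10 ≈ -4.96 * 5136.634 ≈ -25477.7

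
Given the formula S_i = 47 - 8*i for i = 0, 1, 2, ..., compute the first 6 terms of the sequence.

This is an arithmetic sequence.
i=0: S_0 = 47 + -8*0 = 47
i=1: S_1 = 47 + -8*1 = 39
i=2: S_2 = 47 + -8*2 = 31
i=3: S_3 = 47 + -8*3 = 23
i=4: S_4 = 47 + -8*4 = 15
i=5: S_5 = 47 + -8*5 = 7
The first 6 terms are: [47, 39, 31, 23, 15, 7]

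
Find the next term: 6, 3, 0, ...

Differences: 3 - 6 = -3
This is an arithmetic sequence with common difference d = -3.
Next term = 0 + -3 = -3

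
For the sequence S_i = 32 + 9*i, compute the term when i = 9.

S_9 = 32 + 9*9 = 32 + 81 = 113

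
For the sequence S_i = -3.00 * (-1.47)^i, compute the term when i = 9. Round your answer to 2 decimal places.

S_9 = -3.0 * (-1.47)^9 ≈ -3.0 * -32.0521 ≈ 96.16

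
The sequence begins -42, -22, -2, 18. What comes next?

Differences: -22 - -42 = 20
This is an arithmetic sequence with common difference d = 20.
Next term = 18 + 20 = 38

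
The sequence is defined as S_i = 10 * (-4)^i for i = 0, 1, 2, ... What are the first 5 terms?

This is a geometric sequence.
i=0: S_0 = 10 * (-4)^0 = 10
i=1: S_1 = 10 * (-4)^1 = -40
i=2: S_2 = 10 * (-4)^2 = 160
i=3: S_3 = 10 * (-4)^3 = -640
i=4: S_4 = 10 * (-4)^4 = 2560
The first 5 terms are: [10, -40, 160, -640, 2560]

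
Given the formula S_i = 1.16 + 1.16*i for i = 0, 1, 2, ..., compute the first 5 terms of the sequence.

This is an arithmetic sequence.
i=0: S_0 = 1.16 + 1.16*0 = 1.16
i=1: S_1 = 1.16 + 1.16*1 = 2.32
i=2: S_2 = 1.16 + 1.16*2 = 3.48
i=3: S_3 = 1.16 + 1.16*3 = 4.64
i=4: S_4 = 1.16 + 1.16*4 = 5.8
The first 5 terms are: [1.16, 2.32, 3.48, 4.64, 5.8]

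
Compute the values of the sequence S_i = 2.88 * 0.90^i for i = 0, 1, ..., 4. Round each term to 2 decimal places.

This is a geometric sequence.
i=0: S_0 = 2.88 * 0.9^0 = 2.88
i=1: S_1 = 2.88 * 0.9^1 ≈ 2.59
i=2: S_2 = 2.88 * 0.9^2 ≈ 2.33
i=3: S_3 = 2.88 * 0.9^3 ≈ 2.1
i=4: S_4 = 2.88 * 0.9^4 ≈ 1.89
The first 5 terms are: [2.88, 2.59, 2.33, 2.1, 1.89]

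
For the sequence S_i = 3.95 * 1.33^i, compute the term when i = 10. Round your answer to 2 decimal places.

S_10 = 3.95 * 1.33^10 ≈ 3.95 * 17.3187 ≈ 68.41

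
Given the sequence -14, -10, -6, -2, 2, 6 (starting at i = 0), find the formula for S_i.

Check differences: -10 - -14 = 4
-6 - -10 = 4
Common difference d = 4.
First term a = -14.
Formula: S_i = -14 + 4*i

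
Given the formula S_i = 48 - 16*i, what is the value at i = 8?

S_8 = 48 + -16*8 = 48 + -128 = -80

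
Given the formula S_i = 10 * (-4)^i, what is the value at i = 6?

S_6 = 10 * (-4)^6 = 10 * 4096 = 40960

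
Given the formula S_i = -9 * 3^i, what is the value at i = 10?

S_10 = -9 * 3^10 = -9 * 59049 = -531441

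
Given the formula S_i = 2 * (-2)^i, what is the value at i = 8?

S_8 = 2 * (-2)^8 = 2 * 256 = 512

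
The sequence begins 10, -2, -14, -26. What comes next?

Differences: -2 - 10 = -12
This is an arithmetic sequence with common difference d = -12.
Next term = -26 + -12 = -38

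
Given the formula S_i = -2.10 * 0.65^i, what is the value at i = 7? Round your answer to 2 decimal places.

S_7 = -2.1 * 0.65^7 ≈ -2.1 * 0.049 ≈ -0.1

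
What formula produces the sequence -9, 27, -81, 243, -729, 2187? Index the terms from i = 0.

Check ratios: 27 / -9 = -3.0
Common ratio r = -3.
First term a = -9.
Formula: S_i = -9 * (-3)^i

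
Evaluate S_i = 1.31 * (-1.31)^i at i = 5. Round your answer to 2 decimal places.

S_5 = 1.31 * (-1.31)^5 ≈ 1.31 * -3.8579 ≈ -5.05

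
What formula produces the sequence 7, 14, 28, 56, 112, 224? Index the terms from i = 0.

Check ratios: 14 / 7 = 2.0
Common ratio r = 2.
First term a = 7.
Formula: S_i = 7 * 2^i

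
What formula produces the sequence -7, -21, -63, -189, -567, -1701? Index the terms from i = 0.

Check ratios: -21 / -7 = 3.0
Common ratio r = 3.
First term a = -7.
Formula: S_i = -7 * 3^i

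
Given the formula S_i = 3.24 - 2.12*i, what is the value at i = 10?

S_10 = 3.24 + -2.12*10 = 3.24 + -21.2 = -17.96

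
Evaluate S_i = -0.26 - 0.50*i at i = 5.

S_5 = -0.26 + -0.5*5 = -0.26 + -2.5 = -2.76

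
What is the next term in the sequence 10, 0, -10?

Differences: 0 - 10 = -10
This is an arithmetic sequence with common difference d = -10.
Next term = -10 + -10 = -20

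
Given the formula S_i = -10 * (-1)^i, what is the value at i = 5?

S_5 = -10 * (-1)^5 = -10 * -1 = 10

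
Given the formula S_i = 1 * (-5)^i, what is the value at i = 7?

S_7 = 1 * (-5)^7 = 1 * -78125 = -78125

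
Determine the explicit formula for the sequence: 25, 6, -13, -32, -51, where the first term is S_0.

Check differences: 6 - 25 = -19
-13 - 6 = -19
Common difference d = -19.
First term a = 25.
Formula: S_i = 25 - 19*i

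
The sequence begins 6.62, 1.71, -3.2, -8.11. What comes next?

Differences: 1.71 - 6.62 = -4.91
This is an arithmetic sequence with common difference d = -4.91.
Next term = -8.11 + -4.91 = -13.02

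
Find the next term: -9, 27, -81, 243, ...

Ratios: 27 / -9 = -3.0
This is a geometric sequence with common ratio r = -3.
Next term = 243 * -3 = -729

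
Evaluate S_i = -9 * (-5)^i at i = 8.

S_8 = -9 * (-5)^8 = -9 * 390625 = -3515625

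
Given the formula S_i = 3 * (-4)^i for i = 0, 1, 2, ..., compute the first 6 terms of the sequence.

This is a geometric sequence.
i=0: S_0 = 3 * (-4)^0 = 3
i=1: S_1 = 3 * (-4)^1 = -12
i=2: S_2 = 3 * (-4)^2 = 48
i=3: S_3 = 3 * (-4)^3 = -192
i=4: S_4 = 3 * (-4)^4 = 768
i=5: S_5 = 3 * (-4)^5 = -3072
The first 6 terms are: [3, -12, 48, -192, 768, -3072]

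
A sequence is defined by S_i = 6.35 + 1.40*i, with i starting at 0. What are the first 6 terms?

This is an arithmetic sequence.
i=0: S_0 = 6.35 + 1.4*0 = 6.35
i=1: S_1 = 6.35 + 1.4*1 = 7.75
i=2: S_2 = 6.35 + 1.4*2 = 9.15
i=3: S_3 = 6.35 + 1.4*3 = 10.55
i=4: S_4 = 6.35 + 1.4*4 = 11.95
i=5: S_5 = 6.35 + 1.4*5 = 13.35
The first 6 terms are: [6.35, 7.75, 9.15, 10.55, 11.95, 13.35]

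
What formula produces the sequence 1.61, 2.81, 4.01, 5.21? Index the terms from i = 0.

Check differences: 2.81 - 1.61 = 1.2
4.01 - 2.81 = 1.2
Common difference d = 1.2.
First term a = 1.61.
Formula: S_i = 1.61 + 1.20*i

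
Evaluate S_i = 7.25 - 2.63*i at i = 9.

S_9 = 7.25 + -2.63*9 = 7.25 + -23.67 = -16.42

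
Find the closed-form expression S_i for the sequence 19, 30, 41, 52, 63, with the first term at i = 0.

Check differences: 30 - 19 = 11
41 - 30 = 11
Common difference d = 11.
First term a = 19.
Formula: S_i = 19 + 11*i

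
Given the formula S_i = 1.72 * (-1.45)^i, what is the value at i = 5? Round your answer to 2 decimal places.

S_5 = 1.72 * (-1.45)^5 ≈ 1.72 * -6.4097 ≈ -11.02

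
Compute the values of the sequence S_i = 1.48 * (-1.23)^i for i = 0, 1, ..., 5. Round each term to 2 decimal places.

This is a geometric sequence.
i=0: S_0 = 1.48 * (-1.23)^0 = 1.48
i=1: S_1 = 1.48 * (-1.23)^1 ≈ -1.82
i=2: S_2 = 1.48 * (-1.23)^2 ≈ 2.24
i=3: S_3 = 1.48 * (-1.23)^3 ≈ -2.75
i=4: S_4 = 1.48 * (-1.23)^4 ≈ 3.39
i=5: S_5 = 1.48 * (-1.23)^5 ≈ -4.17
The first 6 terms are: [1.48, -1.82, 2.24, -2.75, 3.39, -4.17]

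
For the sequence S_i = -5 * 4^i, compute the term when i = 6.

S_6 = -5 * 4^6 = -5 * 4096 = -20480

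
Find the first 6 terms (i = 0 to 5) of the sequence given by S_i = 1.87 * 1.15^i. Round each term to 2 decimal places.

This is a geometric sequence.
i=0: S_0 = 1.87 * 1.15^0 = 1.87
i=1: S_1 = 1.87 * 1.15^1 ≈ 2.15
i=2: S_2 = 1.87 * 1.15^2 ≈ 2.47
i=3: S_3 = 1.87 * 1.15^3 ≈ 2.84
i=4: S_4 = 1.87 * 1.15^4 ≈ 3.27
i=5: S_5 = 1.87 * 1.15^5 ≈ 3.76
The first 6 terms are: [1.87, 2.15, 2.47, 2.84, 3.27, 3.76]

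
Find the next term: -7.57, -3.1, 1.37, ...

Differences: -3.1 - -7.57 = 4.47
This is an arithmetic sequence with common difference d = 4.47.
Next term = 1.37 + 4.47 = 5.84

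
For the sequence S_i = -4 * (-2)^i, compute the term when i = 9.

S_9 = -4 * (-2)^9 = -4 * -512 = 2048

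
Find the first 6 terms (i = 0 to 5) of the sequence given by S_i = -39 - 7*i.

This is an arithmetic sequence.
i=0: S_0 = -39 + -7*0 = -39
i=1: S_1 = -39 + -7*1 = -46
i=2: S_2 = -39 + -7*2 = -53
i=3: S_3 = -39 + -7*3 = -60
i=4: S_4 = -39 + -7*4 = -67
i=5: S_5 = -39 + -7*5 = -74
The first 6 terms are: [-39, -46, -53, -60, -67, -74]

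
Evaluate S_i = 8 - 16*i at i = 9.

S_9 = 8 + -16*9 = 8 + -144 = -136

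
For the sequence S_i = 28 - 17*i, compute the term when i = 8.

S_8 = 28 + -17*8 = 28 + -136 = -108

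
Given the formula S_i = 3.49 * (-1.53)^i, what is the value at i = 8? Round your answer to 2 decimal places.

S_8 = 3.49 * (-1.53)^8 ≈ 3.49 * 30.0283 ≈ 104.8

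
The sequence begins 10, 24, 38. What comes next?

Differences: 24 - 10 = 14
This is an arithmetic sequence with common difference d = 14.
Next term = 38 + 14 = 52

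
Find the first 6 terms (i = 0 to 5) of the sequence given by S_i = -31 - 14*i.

This is an arithmetic sequence.
i=0: S_0 = -31 + -14*0 = -31
i=1: S_1 = -31 + -14*1 = -45
i=2: S_2 = -31 + -14*2 = -59
i=3: S_3 = -31 + -14*3 = -73
i=4: S_4 = -31 + -14*4 = -87
i=5: S_5 = -31 + -14*5 = -101
The first 6 terms are: [-31, -45, -59, -73, -87, -101]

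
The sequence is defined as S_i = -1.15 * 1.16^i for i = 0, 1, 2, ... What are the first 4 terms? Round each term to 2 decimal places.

This is a geometric sequence.
i=0: S_0 = -1.15 * 1.16^0 = -1.15
i=1: S_1 = -1.15 * 1.16^1 ≈ -1.33
i=2: S_2 = -1.15 * 1.16^2 ≈ -1.55
i=3: S_3 = -1.15 * 1.16^3 ≈ -1.8
The first 4 terms are: [-1.15, -1.33, -1.55, -1.8]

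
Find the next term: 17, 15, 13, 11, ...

Differences: 15 - 17 = -2
This is an arithmetic sequence with common difference d = -2.
Next term = 11 + -2 = 9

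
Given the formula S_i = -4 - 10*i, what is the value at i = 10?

S_10 = -4 + -10*10 = -4 + -100 = -104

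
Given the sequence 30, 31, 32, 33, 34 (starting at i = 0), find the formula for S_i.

Check differences: 31 - 30 = 1
32 - 31 = 1
Common difference d = 1.
First term a = 30.
Formula: S_i = 30 + 1*i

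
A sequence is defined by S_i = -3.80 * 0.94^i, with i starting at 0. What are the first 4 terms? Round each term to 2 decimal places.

This is a geometric sequence.
i=0: S_0 = -3.8 * 0.94^0 = -3.8
i=1: S_1 = -3.8 * 0.94^1 ≈ -3.57
i=2: S_2 = -3.8 * 0.94^2 ≈ -3.36
i=3: S_3 = -3.8 * 0.94^3 ≈ -3.16
The first 4 terms are: [-3.8, -3.57, -3.36, -3.16]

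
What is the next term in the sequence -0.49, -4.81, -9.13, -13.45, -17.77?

Differences: -4.81 - -0.49 = -4.32
This is an arithmetic sequence with common difference d = -4.32.
Next term = -17.77 + -4.32 = -22.09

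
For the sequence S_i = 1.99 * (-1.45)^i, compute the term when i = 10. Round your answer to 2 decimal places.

S_10 = 1.99 * (-1.45)^10 ≈ 1.99 * 41.0847 ≈ 81.76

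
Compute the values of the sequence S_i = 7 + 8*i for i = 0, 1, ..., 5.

This is an arithmetic sequence.
i=0: S_0 = 7 + 8*0 = 7
i=1: S_1 = 7 + 8*1 = 15
i=2: S_2 = 7 + 8*2 = 23
i=3: S_3 = 7 + 8*3 = 31
i=4: S_4 = 7 + 8*4 = 39
i=5: S_5 = 7 + 8*5 = 47
The first 6 terms are: [7, 15, 23, 31, 39, 47]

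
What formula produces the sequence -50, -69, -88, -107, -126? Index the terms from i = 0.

Check differences: -69 - -50 = -19
-88 - -69 = -19
Common difference d = -19.
First term a = -50.
Formula: S_i = -50 - 19*i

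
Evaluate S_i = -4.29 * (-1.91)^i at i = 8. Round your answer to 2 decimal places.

S_8 = -4.29 * (-1.91)^8 ≈ -4.29 * 177.1197 ≈ -759.84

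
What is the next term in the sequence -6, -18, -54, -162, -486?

Ratios: -18 / -6 = 3.0
This is a geometric sequence with common ratio r = 3.
Next term = -486 * 3 = -1458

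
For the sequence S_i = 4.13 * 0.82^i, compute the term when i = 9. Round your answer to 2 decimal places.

S_9 = 4.13 * 0.82^9 ≈ 4.13 * 0.1676 ≈ 0.69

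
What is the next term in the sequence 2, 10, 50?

Ratios: 10 / 2 = 5.0
This is a geometric sequence with common ratio r = 5.
Next term = 50 * 5 = 250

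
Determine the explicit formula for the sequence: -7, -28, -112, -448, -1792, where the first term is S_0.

Check ratios: -28 / -7 = 4.0
Common ratio r = 4.
First term a = -7.
Formula: S_i = -7 * 4^i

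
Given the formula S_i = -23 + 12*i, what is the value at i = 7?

S_7 = -23 + 12*7 = -23 + 84 = 61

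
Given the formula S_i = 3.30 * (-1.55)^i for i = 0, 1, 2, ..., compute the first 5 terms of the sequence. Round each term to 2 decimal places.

This is a geometric sequence.
i=0: S_0 = 3.3 * (-1.55)^0 = 3.3
i=1: S_1 = 3.3 * (-1.55)^1 ≈ -5.12
i=2: S_2 = 3.3 * (-1.55)^2 ≈ 7.93
i=3: S_3 = 3.3 * (-1.55)^3 ≈ -12.29
i=4: S_4 = 3.3 * (-1.55)^4 ≈ 19.05
The first 5 terms are: [3.3, -5.12, 7.93, -12.29, 19.05]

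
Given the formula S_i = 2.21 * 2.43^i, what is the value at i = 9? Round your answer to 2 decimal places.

S_9 = 2.21 * 2.43^9 ≈ 2.21 * 2954.3127 ≈ 6529.03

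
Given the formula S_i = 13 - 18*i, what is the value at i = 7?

S_7 = 13 + -18*7 = 13 + -126 = -113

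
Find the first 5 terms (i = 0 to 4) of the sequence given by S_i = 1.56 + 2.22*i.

This is an arithmetic sequence.
i=0: S_0 = 1.56 + 2.22*0 = 1.56
i=1: S_1 = 1.56 + 2.22*1 = 3.78
i=2: S_2 = 1.56 + 2.22*2 = 6.0
i=3: S_3 = 1.56 + 2.22*3 = 8.22
i=4: S_4 = 1.56 + 2.22*4 = 10.44
The first 5 terms are: [1.56, 3.78, 6.0, 8.22, 10.44]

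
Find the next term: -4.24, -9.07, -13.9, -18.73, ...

Differences: -9.07 - -4.24 = -4.83
This is an arithmetic sequence with common difference d = -4.83.
Next term = -18.73 + -4.83 = -23.56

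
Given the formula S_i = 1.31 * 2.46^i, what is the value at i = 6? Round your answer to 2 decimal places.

S_6 = 1.31 * 2.46^6 ≈ 1.31 * 221.6209 ≈ 290.32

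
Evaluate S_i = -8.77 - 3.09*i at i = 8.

S_8 = -8.77 + -3.09*8 = -8.77 + -24.72 = -33.49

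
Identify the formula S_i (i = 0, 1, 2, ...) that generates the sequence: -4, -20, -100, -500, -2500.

Check ratios: -20 / -4 = 5.0
Common ratio r = 5.
First term a = -4.
Formula: S_i = -4 * 5^i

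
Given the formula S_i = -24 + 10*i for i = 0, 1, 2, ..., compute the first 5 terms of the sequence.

This is an arithmetic sequence.
i=0: S_0 = -24 + 10*0 = -24
i=1: S_1 = -24 + 10*1 = -14
i=2: S_2 = -24 + 10*2 = -4
i=3: S_3 = -24 + 10*3 = 6
i=4: S_4 = -24 + 10*4 = 16
The first 5 terms are: [-24, -14, -4, 6, 16]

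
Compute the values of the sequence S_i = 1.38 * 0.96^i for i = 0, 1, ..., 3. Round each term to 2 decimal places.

This is a geometric sequence.
i=0: S_0 = 1.38 * 0.96^0 = 1.38
i=1: S_1 = 1.38 * 0.96^1 ≈ 1.32
i=2: S_2 = 1.38 * 0.96^2 ≈ 1.27
i=3: S_3 = 1.38 * 0.96^3 ≈ 1.22
The first 4 terms are: [1.38, 1.32, 1.27, 1.22]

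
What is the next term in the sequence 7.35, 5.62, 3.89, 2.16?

Differences: 5.62 - 7.35 = -1.73
This is an arithmetic sequence with common difference d = -1.73.
Next term = 2.16 + -1.73 = 0.43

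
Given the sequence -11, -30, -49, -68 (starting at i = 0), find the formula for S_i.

Check differences: -30 - -11 = -19
-49 - -30 = -19
Common difference d = -19.
First term a = -11.
Formula: S_i = -11 - 19*i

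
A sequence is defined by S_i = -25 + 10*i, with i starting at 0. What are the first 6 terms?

This is an arithmetic sequence.
i=0: S_0 = -25 + 10*0 = -25
i=1: S_1 = -25 + 10*1 = -15
i=2: S_2 = -25 + 10*2 = -5
i=3: S_3 = -25 + 10*3 = 5
i=4: S_4 = -25 + 10*4 = 15
i=5: S_5 = -25 + 10*5 = 25
The first 6 terms are: [-25, -15, -5, 5, 15, 25]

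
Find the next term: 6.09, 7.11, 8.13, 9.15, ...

Differences: 7.11 - 6.09 = 1.02
This is an arithmetic sequence with common difference d = 1.02.
Next term = 9.15 + 1.02 = 10.17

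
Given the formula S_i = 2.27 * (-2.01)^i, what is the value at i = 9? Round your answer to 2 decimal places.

S_9 = 2.27 * (-2.01)^9 ≈ 2.27 * -535.5062 ≈ -1215.6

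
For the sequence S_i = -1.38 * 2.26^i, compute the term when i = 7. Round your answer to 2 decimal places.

S_7 = -1.38 * 2.26^7 ≈ -1.38 * 301.1335 ≈ -415.56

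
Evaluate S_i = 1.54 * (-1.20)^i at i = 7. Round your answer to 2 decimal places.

S_7 = 1.54 * (-1.2)^7 ≈ 1.54 * -3.5832 ≈ -5.52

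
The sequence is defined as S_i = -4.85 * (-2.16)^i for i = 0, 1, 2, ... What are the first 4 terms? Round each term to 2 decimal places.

This is a geometric sequence.
i=0: S_0 = -4.85 * (-2.16)^0 = -4.85
i=1: S_1 = -4.85 * (-2.16)^1 ≈ 10.48
i=2: S_2 = -4.85 * (-2.16)^2 ≈ -22.63
i=3: S_3 = -4.85 * (-2.16)^3 ≈ 48.88
The first 4 terms are: [-4.85, 10.48, -22.63, 48.88]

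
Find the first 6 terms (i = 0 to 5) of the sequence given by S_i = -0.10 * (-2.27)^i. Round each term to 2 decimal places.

This is a geometric sequence.
i=0: S_0 = -0.1 * (-2.27)^0 = -0.1
i=1: S_1 = -0.1 * (-2.27)^1 ≈ 0.23
i=2: S_2 = -0.1 * (-2.27)^2 ≈ -0.52
i=3: S_3 = -0.1 * (-2.27)^3 ≈ 1.17
i=4: S_4 = -0.1 * (-2.27)^4 ≈ -2.66
i=5: S_5 = -0.1 * (-2.27)^5 ≈ 6.03
The first 6 terms are: [-0.1, 0.23, -0.52, 1.17, -2.66, 6.03]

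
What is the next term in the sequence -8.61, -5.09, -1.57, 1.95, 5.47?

Differences: -5.09 - -8.61 = 3.52
This is an arithmetic sequence with common difference d = 3.52.
Next term = 5.47 + 3.52 = 8.99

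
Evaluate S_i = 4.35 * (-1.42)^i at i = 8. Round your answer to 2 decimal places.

S_8 = 4.35 * (-1.42)^8 ≈ 4.35 * 16.5313 ≈ 71.91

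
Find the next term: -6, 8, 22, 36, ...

Differences: 8 - -6 = 14
This is an arithmetic sequence with common difference d = 14.
Next term = 36 + 14 = 50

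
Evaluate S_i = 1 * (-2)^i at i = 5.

S_5 = 1 * (-2)^5 = 1 * -32 = -32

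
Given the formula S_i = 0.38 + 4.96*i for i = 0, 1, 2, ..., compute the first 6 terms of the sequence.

This is an arithmetic sequence.
i=0: S_0 = 0.38 + 4.96*0 = 0.38
i=1: S_1 = 0.38 + 4.96*1 = 5.34
i=2: S_2 = 0.38 + 4.96*2 = 10.3
i=3: S_3 = 0.38 + 4.96*3 = 15.26
i=4: S_4 = 0.38 + 4.96*4 = 20.22
i=5: S_5 = 0.38 + 4.96*5 = 25.18
The first 6 terms are: [0.38, 5.34, 10.3, 15.26, 20.22, 25.18]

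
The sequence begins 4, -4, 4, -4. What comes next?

Ratios: -4 / 4 = -1.0
This is a geometric sequence with common ratio r = -1.
Next term = -4 * -1 = 4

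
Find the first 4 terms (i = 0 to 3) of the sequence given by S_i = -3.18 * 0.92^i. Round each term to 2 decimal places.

This is a geometric sequence.
i=0: S_0 = -3.18 * 0.92^0 = -3.18
i=1: S_1 = -3.18 * 0.92^1 ≈ -2.93
i=2: S_2 = -3.18 * 0.92^2 ≈ -2.69
i=3: S_3 = -3.18 * 0.92^3 ≈ -2.48
The first 4 terms are: [-3.18, -2.93, -2.69, -2.48]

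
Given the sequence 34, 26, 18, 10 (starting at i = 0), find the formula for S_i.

Check differences: 26 - 34 = -8
18 - 26 = -8
Common difference d = -8.
First term a = 34.
Formula: S_i = 34 - 8*i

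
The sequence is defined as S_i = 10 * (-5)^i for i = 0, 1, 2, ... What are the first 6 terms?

This is a geometric sequence.
i=0: S_0 = 10 * (-5)^0 = 10
i=1: S_1 = 10 * (-5)^1 = -50
i=2: S_2 = 10 * (-5)^2 = 250
i=3: S_3 = 10 * (-5)^3 = -1250
i=4: S_4 = 10 * (-5)^4 = 6250
i=5: S_5 = 10 * (-5)^5 = -31250
The first 6 terms are: [10, -50, 250, -1250, 6250, -31250]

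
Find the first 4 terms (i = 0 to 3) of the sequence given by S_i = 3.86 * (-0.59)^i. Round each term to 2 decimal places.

This is a geometric sequence.
i=0: S_0 = 3.86 * (-0.59)^0 = 3.86
i=1: S_1 = 3.86 * (-0.59)^1 ≈ -2.28
i=2: S_2 = 3.86 * (-0.59)^2 ≈ 1.34
i=3: S_3 = 3.86 * (-0.59)^3 ≈ -0.79
The first 4 terms are: [3.86, -2.28, 1.34, -0.79]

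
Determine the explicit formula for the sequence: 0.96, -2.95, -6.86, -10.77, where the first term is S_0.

Check differences: -2.95 - 0.96 = -3.91
-6.86 - -2.95 = -3.91
Common difference d = -3.91.
First term a = 0.96.
Formula: S_i = 0.96 - 3.91*i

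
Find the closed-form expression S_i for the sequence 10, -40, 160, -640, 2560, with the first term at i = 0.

Check ratios: -40 / 10 = -4.0
Common ratio r = -4.
First term a = 10.
Formula: S_i = 10 * (-4)^i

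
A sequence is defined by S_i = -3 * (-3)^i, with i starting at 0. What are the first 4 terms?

This is a geometric sequence.
i=0: S_0 = -3 * (-3)^0 = -3
i=1: S_1 = -3 * (-3)^1 = 9
i=2: S_2 = -3 * (-3)^2 = -27
i=3: S_3 = -3 * (-3)^3 = 81
The first 4 terms are: [-3, 9, -27, 81]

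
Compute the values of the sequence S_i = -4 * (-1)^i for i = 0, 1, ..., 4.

This is a geometric sequence.
i=0: S_0 = -4 * (-1)^0 = -4
i=1: S_1 = -4 * (-1)^1 = 4
i=2: S_2 = -4 * (-1)^2 = -4
i=3: S_3 = -4 * (-1)^3 = 4
i=4: S_4 = -4 * (-1)^4 = -4
The first 5 terms are: [-4, 4, -4, 4, -4]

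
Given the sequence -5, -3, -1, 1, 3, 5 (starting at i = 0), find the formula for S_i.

Check differences: -3 - -5 = 2
-1 - -3 = 2
Common difference d = 2.
First term a = -5.
Formula: S_i = -5 + 2*i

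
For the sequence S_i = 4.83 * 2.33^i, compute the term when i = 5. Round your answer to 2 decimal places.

S_5 = 4.83 * 2.33^5 ≈ 4.83 * 68.672 ≈ 331.69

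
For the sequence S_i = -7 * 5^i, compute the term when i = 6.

S_6 = -7 * 5^6 = -7 * 15625 = -109375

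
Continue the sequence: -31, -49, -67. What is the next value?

Differences: -49 - -31 = -18
This is an arithmetic sequence with common difference d = -18.
Next term = -67 + -18 = -85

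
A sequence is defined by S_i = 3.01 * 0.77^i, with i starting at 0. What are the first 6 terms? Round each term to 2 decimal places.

This is a geometric sequence.
i=0: S_0 = 3.01 * 0.77^0 = 3.01
i=1: S_1 = 3.01 * 0.77^1 ≈ 2.32
i=2: S_2 = 3.01 * 0.77^2 ≈ 1.78
i=3: S_3 = 3.01 * 0.77^3 ≈ 1.37
i=4: S_4 = 3.01 * 0.77^4 ≈ 1.06
i=5: S_5 = 3.01 * 0.77^5 ≈ 0.81
The first 6 terms are: [3.01, 2.32, 1.78, 1.37, 1.06, 0.81]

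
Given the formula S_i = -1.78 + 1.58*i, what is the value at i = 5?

S_5 = -1.78 + 1.58*5 = -1.78 + 7.9 = 6.12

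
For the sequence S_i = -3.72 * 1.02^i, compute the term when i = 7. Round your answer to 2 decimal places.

S_7 = -3.72 * 1.02^7 ≈ -3.72 * 1.1487 ≈ -4.27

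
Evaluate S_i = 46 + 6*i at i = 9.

S_9 = 46 + 6*9 = 46 + 54 = 100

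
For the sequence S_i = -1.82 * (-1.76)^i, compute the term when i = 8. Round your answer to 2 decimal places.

S_8 = -1.82 * (-1.76)^8 ≈ -1.82 * 92.0664 ≈ -167.56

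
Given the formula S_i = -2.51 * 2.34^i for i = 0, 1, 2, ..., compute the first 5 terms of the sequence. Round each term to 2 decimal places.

This is a geometric sequence.
i=0: S_0 = -2.51 * 2.34^0 = -2.51
i=1: S_1 = -2.51 * 2.34^1 ≈ -5.87
i=2: S_2 = -2.51 * 2.34^2 ≈ -13.74
i=3: S_3 = -2.51 * 2.34^3 ≈ -32.16
i=4: S_4 = -2.51 * 2.34^4 ≈ -75.26
The first 5 terms are: [-2.51, -5.87, -13.74, -32.16, -75.26]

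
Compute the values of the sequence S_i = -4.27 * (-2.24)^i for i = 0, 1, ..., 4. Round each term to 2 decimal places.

This is a geometric sequence.
i=0: S_0 = -4.27 * (-2.24)^0 = -4.27
i=1: S_1 = -4.27 * (-2.24)^1 ≈ 9.56
i=2: S_2 = -4.27 * (-2.24)^2 ≈ -21.43
i=3: S_3 = -4.27 * (-2.24)^3 ≈ 47.99
i=4: S_4 = -4.27 * (-2.24)^4 ≈ -107.5
The first 5 terms are: [-4.27, 9.56, -21.43, 47.99, -107.5]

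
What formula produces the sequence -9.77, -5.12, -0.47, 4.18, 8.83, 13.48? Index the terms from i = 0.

Check differences: -5.12 - -9.77 = 4.65
-0.47 - -5.12 = 4.65
Common difference d = 4.65.
First term a = -9.77.
Formula: S_i = -9.77 + 4.65*i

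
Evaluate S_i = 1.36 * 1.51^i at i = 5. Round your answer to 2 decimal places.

S_5 = 1.36 * 1.51^5 ≈ 1.36 * 7.8503 ≈ 10.68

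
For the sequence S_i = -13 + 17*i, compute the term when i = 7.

S_7 = -13 + 17*7 = -13 + 119 = 106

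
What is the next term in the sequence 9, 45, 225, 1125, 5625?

Ratios: 45 / 9 = 5.0
This is a geometric sequence with common ratio r = 5.
Next term = 5625 * 5 = 28125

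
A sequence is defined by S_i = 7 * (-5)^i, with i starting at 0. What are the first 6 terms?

This is a geometric sequence.
i=0: S_0 = 7 * (-5)^0 = 7
i=1: S_1 = 7 * (-5)^1 = -35
i=2: S_2 = 7 * (-5)^2 = 175
i=3: S_3 = 7 * (-5)^3 = -875
i=4: S_4 = 7 * (-5)^4 = 4375
i=5: S_5 = 7 * (-5)^5 = -21875
The first 6 terms are: [7, -35, 175, -875, 4375, -21875]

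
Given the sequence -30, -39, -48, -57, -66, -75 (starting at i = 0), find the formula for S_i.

Check differences: -39 - -30 = -9
-48 - -39 = -9
Common difference d = -9.
First term a = -30.
Formula: S_i = -30 - 9*i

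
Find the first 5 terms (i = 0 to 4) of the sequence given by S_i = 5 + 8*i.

This is an arithmetic sequence.
i=0: S_0 = 5 + 8*0 = 5
i=1: S_1 = 5 + 8*1 = 13
i=2: S_2 = 5 + 8*2 = 21
i=3: S_3 = 5 + 8*3 = 29
i=4: S_4 = 5 + 8*4 = 37
The first 5 terms are: [5, 13, 21, 29, 37]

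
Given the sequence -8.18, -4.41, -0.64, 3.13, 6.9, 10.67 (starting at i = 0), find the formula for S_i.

Check differences: -4.41 - -8.18 = 3.77
-0.64 - -4.41 = 3.77
Common difference d = 3.77.
First term a = -8.18.
Formula: S_i = -8.18 + 3.77*i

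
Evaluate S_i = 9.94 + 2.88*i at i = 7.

S_7 = 9.94 + 2.88*7 = 9.94 + 20.16 = 30.1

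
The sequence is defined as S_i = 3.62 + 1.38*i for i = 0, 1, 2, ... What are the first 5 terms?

This is an arithmetic sequence.
i=0: S_0 = 3.62 + 1.38*0 = 3.62
i=1: S_1 = 3.62 + 1.38*1 = 5.0
i=2: S_2 = 3.62 + 1.38*2 = 6.38
i=3: S_3 = 3.62 + 1.38*3 = 7.76
i=4: S_4 = 3.62 + 1.38*4 = 9.14
The first 5 terms are: [3.62, 5.0, 6.38, 7.76, 9.14]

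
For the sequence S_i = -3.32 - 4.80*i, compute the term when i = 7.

S_7 = -3.32 + -4.8*7 = -3.32 + -33.6 = -36.92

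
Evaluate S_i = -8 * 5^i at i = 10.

S_10 = -8 * 5^10 = -8 * 9765625 = -78125000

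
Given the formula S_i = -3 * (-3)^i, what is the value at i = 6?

S_6 = -3 * (-3)^6 = -3 * 729 = -2187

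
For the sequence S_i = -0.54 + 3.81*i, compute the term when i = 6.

S_6 = -0.54 + 3.81*6 = -0.54 + 22.86 = 22.32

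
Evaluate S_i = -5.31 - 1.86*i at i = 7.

S_7 = -5.31 + -1.86*7 = -5.31 + -13.02 = -18.33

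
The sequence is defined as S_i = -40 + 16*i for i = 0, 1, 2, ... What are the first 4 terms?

This is an arithmetic sequence.
i=0: S_0 = -40 + 16*0 = -40
i=1: S_1 = -40 + 16*1 = -24
i=2: S_2 = -40 + 16*2 = -8
i=3: S_3 = -40 + 16*3 = 8
The first 4 terms are: [-40, -24, -8, 8]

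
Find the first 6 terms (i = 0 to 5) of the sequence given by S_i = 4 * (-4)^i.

This is a geometric sequence.
i=0: S_0 = 4 * (-4)^0 = 4
i=1: S_1 = 4 * (-4)^1 = -16
i=2: S_2 = 4 * (-4)^2 = 64
i=3: S_3 = 4 * (-4)^3 = -256
i=4: S_4 = 4 * (-4)^4 = 1024
i=5: S_5 = 4 * (-4)^5 = -4096
The first 6 terms are: [4, -16, 64, -256, 1024, -4096]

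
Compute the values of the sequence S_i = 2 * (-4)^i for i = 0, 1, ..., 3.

This is a geometric sequence.
i=0: S_0 = 2 * (-4)^0 = 2
i=1: S_1 = 2 * (-4)^1 = -8
i=2: S_2 = 2 * (-4)^2 = 32
i=3: S_3 = 2 * (-4)^3 = -128
The first 4 terms are: [2, -8, 32, -128]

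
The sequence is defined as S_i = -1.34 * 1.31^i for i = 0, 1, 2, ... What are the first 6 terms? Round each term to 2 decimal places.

This is a geometric sequence.
i=0: S_0 = -1.34 * 1.31^0 = -1.34
i=1: S_1 = -1.34 * 1.31^1 ≈ -1.76
i=2: S_2 = -1.34 * 1.31^2 ≈ -2.3
i=3: S_3 = -1.34 * 1.31^3 ≈ -3.01
i=4: S_4 = -1.34 * 1.31^4 ≈ -3.95
i=5: S_5 = -1.34 * 1.31^5 ≈ -5.17
The first 6 terms are: [-1.34, -1.76, -2.3, -3.01, -3.95, -5.17]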